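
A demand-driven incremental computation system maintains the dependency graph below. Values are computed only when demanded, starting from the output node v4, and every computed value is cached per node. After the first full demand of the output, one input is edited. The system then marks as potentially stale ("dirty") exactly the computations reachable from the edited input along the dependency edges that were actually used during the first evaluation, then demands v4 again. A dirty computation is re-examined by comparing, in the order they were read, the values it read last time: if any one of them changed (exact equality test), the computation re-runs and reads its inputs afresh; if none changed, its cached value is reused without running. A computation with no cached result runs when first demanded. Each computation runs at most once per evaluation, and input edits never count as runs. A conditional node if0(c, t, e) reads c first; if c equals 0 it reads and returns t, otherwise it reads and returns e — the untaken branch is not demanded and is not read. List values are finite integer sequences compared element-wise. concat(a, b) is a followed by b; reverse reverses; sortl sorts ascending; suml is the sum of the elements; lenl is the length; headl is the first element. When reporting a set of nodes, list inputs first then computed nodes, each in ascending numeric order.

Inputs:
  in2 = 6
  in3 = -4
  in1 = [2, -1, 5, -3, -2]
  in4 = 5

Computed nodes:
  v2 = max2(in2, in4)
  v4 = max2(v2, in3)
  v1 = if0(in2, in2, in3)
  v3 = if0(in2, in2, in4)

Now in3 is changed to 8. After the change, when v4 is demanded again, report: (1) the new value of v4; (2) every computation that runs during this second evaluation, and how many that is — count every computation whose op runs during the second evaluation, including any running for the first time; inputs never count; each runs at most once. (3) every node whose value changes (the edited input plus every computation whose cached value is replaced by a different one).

First evaluation (everything demanded from the output):
  v2 = max2(6, 5) = 6
  v4 = max2(6, -4) = 6

Propagation after the edit:
  v4: runs — in3 -4->8; result 8.

New value of v4: 8.
Computations that run: v4 — 1 in total.
Values that change: in3, v4.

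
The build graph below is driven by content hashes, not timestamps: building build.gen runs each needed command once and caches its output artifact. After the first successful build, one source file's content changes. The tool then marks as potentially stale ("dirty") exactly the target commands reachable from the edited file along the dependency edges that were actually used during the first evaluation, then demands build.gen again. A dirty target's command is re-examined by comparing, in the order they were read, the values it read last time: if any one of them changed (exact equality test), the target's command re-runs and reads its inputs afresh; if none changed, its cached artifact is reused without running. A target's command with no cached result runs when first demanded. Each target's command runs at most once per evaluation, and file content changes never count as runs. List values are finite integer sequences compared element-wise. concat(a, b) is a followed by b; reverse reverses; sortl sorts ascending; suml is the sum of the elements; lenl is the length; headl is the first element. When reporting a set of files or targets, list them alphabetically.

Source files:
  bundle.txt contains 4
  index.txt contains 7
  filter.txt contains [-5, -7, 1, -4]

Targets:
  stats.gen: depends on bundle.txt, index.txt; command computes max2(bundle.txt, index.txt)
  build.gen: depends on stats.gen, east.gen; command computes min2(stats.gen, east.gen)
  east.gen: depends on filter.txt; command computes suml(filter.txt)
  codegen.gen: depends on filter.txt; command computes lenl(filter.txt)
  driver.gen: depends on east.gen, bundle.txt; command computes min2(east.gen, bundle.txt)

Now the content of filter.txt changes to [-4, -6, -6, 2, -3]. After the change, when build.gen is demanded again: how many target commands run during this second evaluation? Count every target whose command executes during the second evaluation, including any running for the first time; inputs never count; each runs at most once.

Initial pass — values computed on the first demand:
  east.gen = suml([-5, -7, 1, -4]) = -15
  stats.gen = max2(4, 7) = 7
  build.gen = min2(7, -15) = -15

Second demand — change propagation:
  east.gen: re-runs because filter.txt [-5, -7, 1, -4]->[-4, -6, -6, 2, -3]; new result -17.
  build.gen: re-runs because east.gen -15->-17; new result -17.

Run set: build.gen, east.gen (2 run).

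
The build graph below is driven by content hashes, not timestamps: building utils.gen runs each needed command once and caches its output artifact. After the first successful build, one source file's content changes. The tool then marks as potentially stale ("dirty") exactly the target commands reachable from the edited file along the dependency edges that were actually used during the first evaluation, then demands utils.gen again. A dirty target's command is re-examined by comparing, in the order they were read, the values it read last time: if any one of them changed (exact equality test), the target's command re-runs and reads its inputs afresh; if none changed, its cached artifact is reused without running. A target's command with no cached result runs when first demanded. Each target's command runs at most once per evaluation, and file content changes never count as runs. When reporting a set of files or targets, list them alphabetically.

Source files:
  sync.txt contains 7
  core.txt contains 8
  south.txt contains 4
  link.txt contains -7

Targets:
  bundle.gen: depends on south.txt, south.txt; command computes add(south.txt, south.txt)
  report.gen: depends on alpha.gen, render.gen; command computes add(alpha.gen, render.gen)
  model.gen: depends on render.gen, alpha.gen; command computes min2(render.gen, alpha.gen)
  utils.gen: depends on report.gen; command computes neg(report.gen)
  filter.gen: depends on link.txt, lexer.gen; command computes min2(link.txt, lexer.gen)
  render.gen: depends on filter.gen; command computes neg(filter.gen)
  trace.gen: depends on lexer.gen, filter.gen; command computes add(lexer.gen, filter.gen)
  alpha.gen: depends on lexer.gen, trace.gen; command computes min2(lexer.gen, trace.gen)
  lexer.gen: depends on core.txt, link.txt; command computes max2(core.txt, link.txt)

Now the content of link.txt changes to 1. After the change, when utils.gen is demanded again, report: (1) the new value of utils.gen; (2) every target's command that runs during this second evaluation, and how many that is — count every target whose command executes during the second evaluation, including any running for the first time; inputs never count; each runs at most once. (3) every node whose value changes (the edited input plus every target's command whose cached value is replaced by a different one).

utils.gen now evaluates to -7.
Run set: alpha.gen, filter.gen, lexer.gen, render.gen, report.gen, trace.gen, utils.gen (7 run).
Changed values: alpha.gen, filter.gen, link.txt, render.gen, report.gen, trace.gen, utils.gen.

Initial pass — values computed on the first demand:
  lexer.gen = max2(8, -7) = 8
  filter.gen = min2(-7, 8) = -7
  render.gen = neg(-7) = 7
  trace.gen = add(8, -7) = 1
  alpha.gen = min2(8, 1) = 1
  report.gen = add(1, 7) = 8
  utils.gen = neg(8) = -8

Second demand — change propagation:
  lexer.gen: re-runs because link.txt -7->1; new result 8 (unchanged).
  filter.gen: re-runs because link.txt -7->1; new result 1.
  render.gen: re-runs because filter.gen -7->1; new result -1.
  trace.gen: re-runs because filter.gen -7->1; new result 9.
  alpha.gen: re-runs because trace.gen 1->9; new result 8.
  report.gen: re-runs because alpha.gen 1->8; render.gen 7->-1; new result 7.
  utils.gen: re-runs because report.gen 8->7; new result -7.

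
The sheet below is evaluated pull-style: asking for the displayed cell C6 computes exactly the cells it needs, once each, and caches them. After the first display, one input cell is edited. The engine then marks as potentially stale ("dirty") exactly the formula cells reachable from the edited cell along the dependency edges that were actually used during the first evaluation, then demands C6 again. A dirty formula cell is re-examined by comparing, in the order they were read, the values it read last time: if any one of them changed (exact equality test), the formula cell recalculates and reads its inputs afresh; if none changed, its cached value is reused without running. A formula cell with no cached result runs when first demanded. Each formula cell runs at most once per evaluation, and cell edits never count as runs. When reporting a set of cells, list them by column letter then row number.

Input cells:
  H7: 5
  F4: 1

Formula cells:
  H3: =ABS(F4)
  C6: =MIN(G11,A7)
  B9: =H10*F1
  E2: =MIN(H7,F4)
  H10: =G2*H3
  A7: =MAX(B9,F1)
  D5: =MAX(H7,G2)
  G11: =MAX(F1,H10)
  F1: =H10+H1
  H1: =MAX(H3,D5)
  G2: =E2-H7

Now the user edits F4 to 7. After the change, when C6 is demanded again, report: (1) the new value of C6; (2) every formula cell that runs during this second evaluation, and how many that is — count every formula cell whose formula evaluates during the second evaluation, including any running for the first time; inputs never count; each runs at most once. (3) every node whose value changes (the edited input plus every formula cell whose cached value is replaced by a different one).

First demand of the output computes:
  E2 = MIN(5, 1) = 1
  G2 = 1 - 5 = -4
  D5 = MAX(5, -4) = 5
  H3 = ABS(1) = 1
  H1 = MAX(1, 5) = 5
  H10 = -4 * 1 = -4
  F1 = -4 + 5 = 1
  B9 = -4 * 1 = -4
  A7 = MAX(-4, 1) = 1
  G11 = MAX(1, -4) = 1
  C6 = MIN(1, 1) = 1

After the edit, cleaning proceeds:
  E2: a read changed (F4 1->7) — executes, giving 5.
  G2: a read changed (E2 1->5) — executes, giving 0.
  D5: a read changed (G2 -4->0) — executes, giving 5 — identical to its old value.
  H3: a read changed (F4 1->7) — executes, giving 7.
  H1: a read changed (H3 1->7) — executes, giving 7.
  H10: a read changed (G2 -4->0; H3 1->7) — executes, giving 0.
  F1: a read changed (H10 -4->0; H1 5->7) — executes, giving 7.
  B9: a read changed (H10 -4->0; F1 1->7) — executes, giving 0.
  A7: a read changed (B9 -4->0; F1 1->7) — executes, giving 7.
  G11: a read changed (F1 1->7; H10 -4->0) — executes, giving 7.
  C6: a read changed (G11 1->7; A7 1->7) — executes, giving 7.

Demanding C6 again yields 7.
11 formula cells run: A7, B9, C6, D5, E2, F1, G2, G11, H1, H3, H10.
The nodes whose values change: A7, B9, C6, E2, F1, F4, G2, G11, H1, H3, H10.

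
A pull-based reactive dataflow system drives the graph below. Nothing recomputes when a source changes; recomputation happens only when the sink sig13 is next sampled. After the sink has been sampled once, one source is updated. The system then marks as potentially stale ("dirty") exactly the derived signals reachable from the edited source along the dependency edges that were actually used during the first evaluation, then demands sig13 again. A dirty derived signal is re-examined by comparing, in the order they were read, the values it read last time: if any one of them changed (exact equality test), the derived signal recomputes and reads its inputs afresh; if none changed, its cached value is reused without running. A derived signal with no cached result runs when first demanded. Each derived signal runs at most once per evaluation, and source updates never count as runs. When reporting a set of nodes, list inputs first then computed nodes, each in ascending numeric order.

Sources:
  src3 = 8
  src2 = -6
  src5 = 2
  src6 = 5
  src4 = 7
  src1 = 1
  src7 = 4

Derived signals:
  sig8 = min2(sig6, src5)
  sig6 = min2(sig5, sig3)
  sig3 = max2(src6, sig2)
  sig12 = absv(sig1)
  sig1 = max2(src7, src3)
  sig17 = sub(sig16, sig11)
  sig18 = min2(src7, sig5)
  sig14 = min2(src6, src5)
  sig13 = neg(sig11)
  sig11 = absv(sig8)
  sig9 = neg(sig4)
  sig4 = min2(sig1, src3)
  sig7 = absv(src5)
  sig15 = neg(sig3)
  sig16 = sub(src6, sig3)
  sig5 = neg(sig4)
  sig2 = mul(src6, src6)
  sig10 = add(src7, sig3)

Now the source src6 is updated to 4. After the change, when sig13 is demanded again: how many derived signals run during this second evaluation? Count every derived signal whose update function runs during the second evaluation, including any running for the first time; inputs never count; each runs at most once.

Derived signals that run: sig2, sig3, sig6 — 3 in total.
Key observation: the change is absorbed at sig6 — it re-runs but produces the same value, and the output's value is unchanged.

First evaluation (everything demanded from the output):
  sig1 = max2(4, 8) = 8
  sig2 = mul(5, 5) = 25
  sig3 = max2(5, 25) = 25
  sig4 = min2(8, 8) = 8
  sig5 = neg(8) = -8
  sig6 = min2(-8, 25) = -8
  sig8 = min2(-8, 2) = -8
  sig11 = absv(-8) = 8
  sig13 = neg(8) = -8

Propagation after the edit:
  sig2: runs — src6 5->4; src6 5->4; result 16.
  sig3: runs — src6 5->4; sig2 25->16; result 16.
  sig6: runs — sig3 25->16; result -8 (same value as before).
  sig8: checked — values it read are unchanged (sig6 unchanged, src5 unchanged); reused cached -8 without running.
  sig11: checked — values it read are unchanged (sig8 unchanged); reused cached 8 without running.
  sig13: checked — values it read are unchanged (sig11 unchanged); reused cached -8 without running.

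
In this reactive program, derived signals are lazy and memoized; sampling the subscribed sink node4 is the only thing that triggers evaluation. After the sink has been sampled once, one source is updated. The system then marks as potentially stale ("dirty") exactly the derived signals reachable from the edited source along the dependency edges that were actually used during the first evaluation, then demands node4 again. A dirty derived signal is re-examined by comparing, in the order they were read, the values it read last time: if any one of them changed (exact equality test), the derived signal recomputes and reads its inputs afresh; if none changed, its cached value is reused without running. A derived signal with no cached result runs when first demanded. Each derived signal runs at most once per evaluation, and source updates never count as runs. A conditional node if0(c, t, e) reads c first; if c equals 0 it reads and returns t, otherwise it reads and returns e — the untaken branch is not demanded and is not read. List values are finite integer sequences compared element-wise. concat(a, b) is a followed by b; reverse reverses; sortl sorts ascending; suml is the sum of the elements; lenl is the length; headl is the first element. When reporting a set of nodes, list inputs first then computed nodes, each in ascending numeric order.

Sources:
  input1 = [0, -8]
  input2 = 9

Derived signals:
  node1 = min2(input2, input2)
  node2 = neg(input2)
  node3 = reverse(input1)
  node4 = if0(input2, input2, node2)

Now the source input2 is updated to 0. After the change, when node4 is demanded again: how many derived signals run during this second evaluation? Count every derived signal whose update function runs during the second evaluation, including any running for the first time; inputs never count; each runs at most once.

1 derived signals run: node4.
Note the branch switch — demand abandons node2, which is never re-examined.

First demand of the output computes:
  node2 = neg(9) = -9
  node4 = if0(input2=9 -> else branch node2) = -9

After the edit, cleaning proceeds:
  node2: stays stale; no demand reaches it after the flip.
  node4: a read changed (input2 9->0) — executes, giving 0.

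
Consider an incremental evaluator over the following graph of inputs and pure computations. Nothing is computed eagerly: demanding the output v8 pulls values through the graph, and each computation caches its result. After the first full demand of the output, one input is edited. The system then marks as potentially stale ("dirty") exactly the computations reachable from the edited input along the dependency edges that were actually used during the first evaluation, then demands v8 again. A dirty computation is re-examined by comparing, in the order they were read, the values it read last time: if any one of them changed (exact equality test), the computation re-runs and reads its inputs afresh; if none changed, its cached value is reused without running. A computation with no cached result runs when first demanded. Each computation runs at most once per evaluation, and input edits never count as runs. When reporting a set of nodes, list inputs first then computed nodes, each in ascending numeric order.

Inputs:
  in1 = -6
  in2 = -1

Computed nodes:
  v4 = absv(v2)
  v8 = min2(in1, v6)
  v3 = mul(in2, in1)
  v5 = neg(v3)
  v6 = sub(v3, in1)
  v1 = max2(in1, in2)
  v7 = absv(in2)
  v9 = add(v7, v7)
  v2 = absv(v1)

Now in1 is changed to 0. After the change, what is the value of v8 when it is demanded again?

v8 now evaluates to 0.

Initial pass — values computed on the first demand:
  v3 = mul(-1, -6) = 6
  v6 = sub(6, -6) = 12
  v8 = min2(-6, 12) = -6

Second demand — change propagation:
  v3: re-runs because in1 -6->0; new result 0.
  v6: re-runs because v3 6->0; in1 -6->0; new result 0.
  v8: re-runs because in1 -6->0; v6 12->0; new result 0.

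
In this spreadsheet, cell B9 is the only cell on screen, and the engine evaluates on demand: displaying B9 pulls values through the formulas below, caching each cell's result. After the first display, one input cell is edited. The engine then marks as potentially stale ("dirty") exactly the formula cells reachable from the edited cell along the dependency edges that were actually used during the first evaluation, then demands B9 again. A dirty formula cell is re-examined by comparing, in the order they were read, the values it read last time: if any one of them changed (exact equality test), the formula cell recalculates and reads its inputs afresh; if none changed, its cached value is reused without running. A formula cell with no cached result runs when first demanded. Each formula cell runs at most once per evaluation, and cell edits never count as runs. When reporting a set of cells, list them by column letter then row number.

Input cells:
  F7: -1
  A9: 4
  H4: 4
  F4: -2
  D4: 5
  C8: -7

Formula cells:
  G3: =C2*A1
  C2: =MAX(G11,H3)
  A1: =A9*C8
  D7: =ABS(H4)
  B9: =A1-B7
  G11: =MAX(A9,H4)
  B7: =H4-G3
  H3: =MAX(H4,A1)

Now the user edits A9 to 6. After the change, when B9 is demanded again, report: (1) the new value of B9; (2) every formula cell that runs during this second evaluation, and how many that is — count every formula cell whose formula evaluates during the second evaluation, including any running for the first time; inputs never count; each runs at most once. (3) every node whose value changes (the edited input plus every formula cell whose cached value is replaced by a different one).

Initial pass — values computed on the first demand:
  A1 = 4 * -7 = -28
  G11 = MAX(4, 4) = 4
  H3 = MAX(4, -28) = 4
  C2 = MAX(4, 4) = 4
  G3 = 4 * -28 = -112
  B7 = 4 - -112 = 116
  B9 = -28 - 116 = -144

Second demand — change propagation:
  A1: re-runs because A9 4->6; new result -42.
  G11: re-runs because A9 4->6; new result 6.
  H3: re-runs because A1 -28->-42; new result 4 (unchanged).
  C2: re-runs because G11 4->6; new result 6.
  G3: re-runs because C2 4->6; A1 -28->-42; new result -252.
  B7: re-runs because G3 -112->-252; new result 256.
  B9: re-runs because A1 -28->-42; B7 116->256; new result -298.

B9 now evaluates to -298.
Run set: A1, B7, B9, C2, G3, G11, H3 (7 run).
Changed values: A1, A9, B7, B9, C2, G3, G11.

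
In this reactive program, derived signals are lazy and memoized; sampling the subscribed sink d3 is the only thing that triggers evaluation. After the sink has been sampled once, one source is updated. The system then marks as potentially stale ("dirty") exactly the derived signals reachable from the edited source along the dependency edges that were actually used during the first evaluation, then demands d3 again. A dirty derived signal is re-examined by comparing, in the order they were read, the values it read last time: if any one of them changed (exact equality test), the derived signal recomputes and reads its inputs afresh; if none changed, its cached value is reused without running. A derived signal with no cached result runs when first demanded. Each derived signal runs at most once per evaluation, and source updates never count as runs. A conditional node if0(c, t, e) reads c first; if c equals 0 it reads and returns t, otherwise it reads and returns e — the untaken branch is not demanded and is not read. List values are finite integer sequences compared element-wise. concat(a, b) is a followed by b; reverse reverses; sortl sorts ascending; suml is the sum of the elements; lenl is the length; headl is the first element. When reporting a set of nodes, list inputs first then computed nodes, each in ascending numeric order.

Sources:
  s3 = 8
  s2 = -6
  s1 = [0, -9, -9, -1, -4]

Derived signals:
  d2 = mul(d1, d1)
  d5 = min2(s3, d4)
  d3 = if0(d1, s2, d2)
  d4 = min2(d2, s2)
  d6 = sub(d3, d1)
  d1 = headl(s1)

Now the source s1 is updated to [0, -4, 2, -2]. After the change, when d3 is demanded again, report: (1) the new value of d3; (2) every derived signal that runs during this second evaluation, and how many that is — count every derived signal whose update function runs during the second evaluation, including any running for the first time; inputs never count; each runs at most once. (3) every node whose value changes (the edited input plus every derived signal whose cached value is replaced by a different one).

Demanding d3 again yields -6.
1 derived signals run: d1.
The nodes whose values change: s1.
Note the absorption at d1: it re-runs yet its value is the same, leaving the output's value untouched.

First demand of the output computes:
  d1 = headl([0, -9, -9, -1, -4]) = 0
  d3 = if0(d1=0 -> then branch s2) = -6

After the edit, cleaning proceeds:
  d1: a read changed (s1 [0, -9, -9, -1, -4]->[0, -4, 2, -2]) — executes, giving 0 — identical to its old value.
  d3: dirty, but its reads are unchanged (d1 unchanged, s2 unchanged); cached -6 stands.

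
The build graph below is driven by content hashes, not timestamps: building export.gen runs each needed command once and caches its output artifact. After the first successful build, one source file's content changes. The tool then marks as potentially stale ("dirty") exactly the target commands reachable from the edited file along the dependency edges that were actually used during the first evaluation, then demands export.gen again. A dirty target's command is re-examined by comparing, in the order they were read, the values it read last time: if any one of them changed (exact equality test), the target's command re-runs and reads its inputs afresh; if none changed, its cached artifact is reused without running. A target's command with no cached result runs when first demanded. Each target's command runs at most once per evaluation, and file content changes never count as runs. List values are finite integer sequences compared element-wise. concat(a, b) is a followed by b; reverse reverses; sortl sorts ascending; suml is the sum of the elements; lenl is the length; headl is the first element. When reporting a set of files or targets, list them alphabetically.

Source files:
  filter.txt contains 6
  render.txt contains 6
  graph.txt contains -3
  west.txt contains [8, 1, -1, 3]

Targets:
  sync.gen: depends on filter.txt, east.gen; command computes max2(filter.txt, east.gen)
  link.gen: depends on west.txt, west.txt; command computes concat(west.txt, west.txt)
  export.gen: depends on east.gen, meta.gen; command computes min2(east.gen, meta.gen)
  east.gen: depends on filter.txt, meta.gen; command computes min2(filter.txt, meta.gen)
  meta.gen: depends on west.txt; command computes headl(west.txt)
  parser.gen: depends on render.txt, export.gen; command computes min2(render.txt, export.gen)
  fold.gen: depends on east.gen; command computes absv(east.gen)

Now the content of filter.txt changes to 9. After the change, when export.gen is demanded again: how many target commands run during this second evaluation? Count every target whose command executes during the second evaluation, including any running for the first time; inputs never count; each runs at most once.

Run set: east.gen, export.gen (2 run).

Initial pass — values computed on the first demand:
  meta.gen = headl([8, 1, -1, 3]) = 8
  east.gen = min2(6, 8) = 6
  export.gen = min2(6, 8) = 6

Second demand — change propagation:
  east.gen: re-runs because filter.txt 6->9; new result 8.
  export.gen: re-runs because east.gen 6->8; new result 8.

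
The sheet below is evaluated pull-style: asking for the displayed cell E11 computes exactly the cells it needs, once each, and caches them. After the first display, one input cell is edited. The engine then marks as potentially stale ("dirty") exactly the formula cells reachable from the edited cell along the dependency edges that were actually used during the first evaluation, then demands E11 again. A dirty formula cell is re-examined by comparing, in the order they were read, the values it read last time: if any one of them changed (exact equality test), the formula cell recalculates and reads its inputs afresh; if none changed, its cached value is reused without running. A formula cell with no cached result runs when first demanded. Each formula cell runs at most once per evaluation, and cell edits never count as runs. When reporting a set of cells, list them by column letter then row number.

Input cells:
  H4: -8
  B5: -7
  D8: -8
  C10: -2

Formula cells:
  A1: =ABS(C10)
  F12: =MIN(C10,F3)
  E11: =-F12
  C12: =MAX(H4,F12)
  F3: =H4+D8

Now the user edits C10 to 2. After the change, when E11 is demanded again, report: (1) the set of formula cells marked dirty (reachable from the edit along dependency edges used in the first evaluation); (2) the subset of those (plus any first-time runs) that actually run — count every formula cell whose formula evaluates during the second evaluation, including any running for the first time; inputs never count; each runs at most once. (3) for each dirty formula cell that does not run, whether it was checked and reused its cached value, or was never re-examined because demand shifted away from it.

First demand of the output computes:
  F3 = -8 + -8 = -16
  F12 = MIN(-2, -16) = -16
  E11 = -(-16) = 16

After the edit, cleaning proceeds:
  F12: a read changed (C10 -2->2) — executes, giving -16 — identical to its old value.
  E11: dirty, but its reads are unchanged (F12 unchanged); cached 16 stands.

Note the absorption at F12: it re-runs yet its value is the same, leaving the output's value untouched.

The edit dirties: E11, F12.
1 formula cells run: F12.
Cache hits after checking: E11.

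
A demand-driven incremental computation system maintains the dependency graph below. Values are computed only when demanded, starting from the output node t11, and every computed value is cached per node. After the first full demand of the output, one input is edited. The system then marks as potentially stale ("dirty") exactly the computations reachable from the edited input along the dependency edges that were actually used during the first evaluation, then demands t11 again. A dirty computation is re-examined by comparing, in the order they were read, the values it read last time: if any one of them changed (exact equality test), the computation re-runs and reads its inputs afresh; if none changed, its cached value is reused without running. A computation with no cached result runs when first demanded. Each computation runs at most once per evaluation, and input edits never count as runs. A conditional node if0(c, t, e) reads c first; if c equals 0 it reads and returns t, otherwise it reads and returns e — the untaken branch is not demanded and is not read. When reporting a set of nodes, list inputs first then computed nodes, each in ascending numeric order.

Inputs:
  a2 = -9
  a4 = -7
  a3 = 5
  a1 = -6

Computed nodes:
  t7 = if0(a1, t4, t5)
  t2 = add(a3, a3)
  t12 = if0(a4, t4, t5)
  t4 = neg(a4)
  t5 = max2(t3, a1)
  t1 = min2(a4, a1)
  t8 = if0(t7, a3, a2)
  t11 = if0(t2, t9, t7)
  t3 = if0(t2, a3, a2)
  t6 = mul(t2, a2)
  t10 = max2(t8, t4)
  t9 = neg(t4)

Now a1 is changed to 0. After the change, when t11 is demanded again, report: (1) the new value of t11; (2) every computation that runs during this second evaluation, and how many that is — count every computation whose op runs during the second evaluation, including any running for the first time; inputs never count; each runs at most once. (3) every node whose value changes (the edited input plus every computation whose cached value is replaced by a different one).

First evaluation (everything demanded from the output):
  t2 = add(5, 5) = 10
  t3 = if0(t2=10 -> else branch a2) = -9
  t5 = max2(-9, -6) = -6
  t7 = if0(a1=-6 -> else branch t5) = -6
  t11 = if0(t2=10 -> else branch t7) = -6

Propagation after the edit:
  t4: demanded for the first time — runs, produces 7.
  t5: marked dirty but never re-examined — demand shifted away from it.
  t7: runs — a1 -6->0; result 7.
  t11: runs — t7 -6->7; result 7.

Key observation: a condition flipped, so demand moved to the other branch — t5 is never re-examined.

New value of t11: 7.
Computations that run: t4, t7, t11 — 3 in total.
Values that change: a1, t7, t11.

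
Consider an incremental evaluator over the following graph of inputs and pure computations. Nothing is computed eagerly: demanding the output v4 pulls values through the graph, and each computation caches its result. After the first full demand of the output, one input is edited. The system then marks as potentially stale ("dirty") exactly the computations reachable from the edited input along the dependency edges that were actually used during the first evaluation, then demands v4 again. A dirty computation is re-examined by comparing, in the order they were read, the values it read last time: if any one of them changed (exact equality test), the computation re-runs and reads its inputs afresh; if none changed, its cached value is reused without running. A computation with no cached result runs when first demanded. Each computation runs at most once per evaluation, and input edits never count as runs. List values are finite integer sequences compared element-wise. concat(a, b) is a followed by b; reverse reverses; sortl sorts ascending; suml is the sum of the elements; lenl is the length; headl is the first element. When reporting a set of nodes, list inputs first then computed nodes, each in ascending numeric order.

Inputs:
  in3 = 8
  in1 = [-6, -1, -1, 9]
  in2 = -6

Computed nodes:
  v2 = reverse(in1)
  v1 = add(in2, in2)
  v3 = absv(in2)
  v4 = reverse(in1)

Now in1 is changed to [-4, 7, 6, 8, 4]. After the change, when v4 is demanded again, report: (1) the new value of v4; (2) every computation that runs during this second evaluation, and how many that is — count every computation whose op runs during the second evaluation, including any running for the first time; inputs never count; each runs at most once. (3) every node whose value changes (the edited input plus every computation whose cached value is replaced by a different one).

Initial pass — values computed on the first demand:
  v4 = reverse([-6, -1, -1, 9]) = [9, -1, -1, -6]

Second demand — change propagation:
  v4: re-runs because in1 [-6, -1, -1, 9]->[-4, 7, 6, 8, 4]; new result [4, 8, 6, 7, -4].

v4 now evaluates to [4, 8, 6, 7, -4].
Run set: v4 (1 run).
Changed values: in1, v4.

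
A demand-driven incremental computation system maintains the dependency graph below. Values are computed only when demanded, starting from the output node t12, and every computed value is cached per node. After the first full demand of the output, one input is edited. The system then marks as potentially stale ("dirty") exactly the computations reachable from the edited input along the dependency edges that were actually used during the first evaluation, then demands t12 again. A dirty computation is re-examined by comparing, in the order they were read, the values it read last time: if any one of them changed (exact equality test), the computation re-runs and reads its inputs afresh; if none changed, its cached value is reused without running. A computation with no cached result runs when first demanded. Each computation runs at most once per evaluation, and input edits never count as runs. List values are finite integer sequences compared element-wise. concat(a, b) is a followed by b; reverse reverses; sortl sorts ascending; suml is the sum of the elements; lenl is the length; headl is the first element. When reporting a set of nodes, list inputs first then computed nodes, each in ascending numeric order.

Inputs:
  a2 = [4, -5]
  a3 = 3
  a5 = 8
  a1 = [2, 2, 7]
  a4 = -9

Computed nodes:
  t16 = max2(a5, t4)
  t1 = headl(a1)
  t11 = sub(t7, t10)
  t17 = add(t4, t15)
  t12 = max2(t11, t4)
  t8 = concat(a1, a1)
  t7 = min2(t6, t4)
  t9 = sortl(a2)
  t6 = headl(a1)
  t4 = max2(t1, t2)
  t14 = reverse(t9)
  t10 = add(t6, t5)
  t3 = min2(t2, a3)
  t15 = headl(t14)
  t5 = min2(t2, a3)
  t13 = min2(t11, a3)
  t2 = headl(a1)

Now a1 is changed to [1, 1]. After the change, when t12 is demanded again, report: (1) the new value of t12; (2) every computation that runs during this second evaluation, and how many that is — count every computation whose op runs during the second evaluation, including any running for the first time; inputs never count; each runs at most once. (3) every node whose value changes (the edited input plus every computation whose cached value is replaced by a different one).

New value of t12: 1.
Computations that run: t1, t2, t4, t5, t6, t7, t10, t11, t12 — 9 in total.
Values that change: a1, t1, t2, t4, t5, t6, t7, t10, t11, t12.

First evaluation (everything demanded from the output):
  t1 = headl([2, 2, 7]) = 2
  t2 = headl([2, 2, 7]) = 2
  t4 = max2(2, 2) = 2
  t5 = min2(2, 3) = 2
  t6 = headl([2, 2, 7]) = 2
  t7 = min2(2, 2) = 2
  t10 = add(2, 2) = 4
  t11 = sub(2, 4) = -2
  t12 = max2(-2, 2) = 2

Propagation after the edit:
  t1: runs — a1 [2, 2, 7]->[1, 1]; result 1.
  t2: runs — a1 [2, 2, 7]->[1, 1]; result 1.
  t4: runs — t1 2->1; t2 2->1; result 1.
  t5: runs — t2 2->1; result 1.
  t6: runs — a1 [2, 2, 7]->[1, 1]; result 1.
  t7: runs — t6 2->1; t4 2->1; result 1.
  t10: runs — t6 2->1; t5 2->1; result 2.
  t11: runs — t7 2->1; t10 4->2; result -1.
  t12: runs — t11 -2->-1; t4 2->1; result 1.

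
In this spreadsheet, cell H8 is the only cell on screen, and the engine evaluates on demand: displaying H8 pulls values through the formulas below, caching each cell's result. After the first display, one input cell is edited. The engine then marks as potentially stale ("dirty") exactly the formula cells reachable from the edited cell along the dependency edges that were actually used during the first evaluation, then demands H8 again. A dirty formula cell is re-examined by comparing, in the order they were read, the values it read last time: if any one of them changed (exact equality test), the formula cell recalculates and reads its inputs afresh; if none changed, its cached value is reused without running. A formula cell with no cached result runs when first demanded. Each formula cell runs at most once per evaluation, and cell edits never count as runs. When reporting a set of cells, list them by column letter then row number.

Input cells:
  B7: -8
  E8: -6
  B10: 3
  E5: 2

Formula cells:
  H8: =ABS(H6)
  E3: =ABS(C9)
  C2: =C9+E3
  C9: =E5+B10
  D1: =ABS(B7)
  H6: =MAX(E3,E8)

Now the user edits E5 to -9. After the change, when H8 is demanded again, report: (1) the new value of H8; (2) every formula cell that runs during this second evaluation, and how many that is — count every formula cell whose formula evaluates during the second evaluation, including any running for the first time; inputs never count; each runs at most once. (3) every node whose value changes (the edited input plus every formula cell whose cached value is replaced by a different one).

H8 now evaluates to 6.
Run set: C9, E3, H6, H8 (4 run).
Changed values: C9, E3, E5, H6, H8.

Initial pass — values computed on the first demand:
  C9 = 2 + 3 = 5
  E3 = ABS(5) = 5
  H6 = MAX(5, -6) = 5
  H8 = ABS(5) = 5

Second demand — change propagation:
  C9: re-runs because E5 2->-9; new result -6.
  E3: re-runs because C9 5->-6; new result 6.
  H6: re-runs because E3 5->6; new result 6.
  H8: re-runs because H6 5->6; new result 6.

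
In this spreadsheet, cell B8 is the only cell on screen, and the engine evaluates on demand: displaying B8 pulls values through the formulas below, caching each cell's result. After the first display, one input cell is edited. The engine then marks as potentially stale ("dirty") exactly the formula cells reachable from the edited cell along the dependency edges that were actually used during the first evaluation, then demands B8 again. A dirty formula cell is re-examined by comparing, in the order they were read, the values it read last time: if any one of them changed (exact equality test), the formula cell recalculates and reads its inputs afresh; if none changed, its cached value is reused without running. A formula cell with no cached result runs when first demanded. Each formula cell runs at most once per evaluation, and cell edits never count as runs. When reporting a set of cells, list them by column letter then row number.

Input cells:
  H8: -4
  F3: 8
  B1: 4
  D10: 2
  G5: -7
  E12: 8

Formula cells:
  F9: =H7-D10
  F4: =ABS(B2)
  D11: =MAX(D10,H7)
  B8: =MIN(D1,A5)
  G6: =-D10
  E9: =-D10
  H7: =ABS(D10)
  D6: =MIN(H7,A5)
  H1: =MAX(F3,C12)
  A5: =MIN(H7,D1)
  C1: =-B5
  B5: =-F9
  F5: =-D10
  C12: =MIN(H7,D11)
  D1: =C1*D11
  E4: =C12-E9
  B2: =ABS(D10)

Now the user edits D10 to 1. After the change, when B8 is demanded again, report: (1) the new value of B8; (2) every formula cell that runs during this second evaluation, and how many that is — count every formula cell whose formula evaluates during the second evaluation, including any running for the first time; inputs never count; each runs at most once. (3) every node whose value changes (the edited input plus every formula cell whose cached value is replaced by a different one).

Initial pass — values computed on the first demand:
  H7 = ABS(2) = 2
  D11 = MAX(2, 2) = 2
  F9 = 2 - 2 = 0
  B5 = -(0) = 0
  C1 = -(0) = 0
  D1 = 0 * 2 = 0
  A5 = MIN(2, 0) = 0
  B8 = MIN(0, 0) = 0

Second demand — change propagation:
  H7: re-runs because D10 2->1; new result 1.
  D11: re-runs because D10 2->1; H7 2->1; new result 1.
  F9: re-runs because H7 2->1; D10 2->1; new result 0 (unchanged).
  B5: re-examined; everything it read last time is the same (F9 unchanged) — cache 0 kept, no run.
  C1: re-examined; everything it read last time is the same (B5 unchanged) — cache 0 kept, no run.
  D1: re-runs because D11 2->1; new result 0 (unchanged).
  A5: re-runs because H7 2->1; new result 0 (unchanged).
  B8: re-examined; everything it read last time is the same (D1 unchanged, A5 unchanged) — cache 0 kept, no run.

The important point: at B5 every value read last time is unchanged, so the dirty flag clears without a run.

B8 now evaluates to 0.
Run set: A5, D1, D11, F9, H7 (5 run).
Changed values: D10, D11, H7.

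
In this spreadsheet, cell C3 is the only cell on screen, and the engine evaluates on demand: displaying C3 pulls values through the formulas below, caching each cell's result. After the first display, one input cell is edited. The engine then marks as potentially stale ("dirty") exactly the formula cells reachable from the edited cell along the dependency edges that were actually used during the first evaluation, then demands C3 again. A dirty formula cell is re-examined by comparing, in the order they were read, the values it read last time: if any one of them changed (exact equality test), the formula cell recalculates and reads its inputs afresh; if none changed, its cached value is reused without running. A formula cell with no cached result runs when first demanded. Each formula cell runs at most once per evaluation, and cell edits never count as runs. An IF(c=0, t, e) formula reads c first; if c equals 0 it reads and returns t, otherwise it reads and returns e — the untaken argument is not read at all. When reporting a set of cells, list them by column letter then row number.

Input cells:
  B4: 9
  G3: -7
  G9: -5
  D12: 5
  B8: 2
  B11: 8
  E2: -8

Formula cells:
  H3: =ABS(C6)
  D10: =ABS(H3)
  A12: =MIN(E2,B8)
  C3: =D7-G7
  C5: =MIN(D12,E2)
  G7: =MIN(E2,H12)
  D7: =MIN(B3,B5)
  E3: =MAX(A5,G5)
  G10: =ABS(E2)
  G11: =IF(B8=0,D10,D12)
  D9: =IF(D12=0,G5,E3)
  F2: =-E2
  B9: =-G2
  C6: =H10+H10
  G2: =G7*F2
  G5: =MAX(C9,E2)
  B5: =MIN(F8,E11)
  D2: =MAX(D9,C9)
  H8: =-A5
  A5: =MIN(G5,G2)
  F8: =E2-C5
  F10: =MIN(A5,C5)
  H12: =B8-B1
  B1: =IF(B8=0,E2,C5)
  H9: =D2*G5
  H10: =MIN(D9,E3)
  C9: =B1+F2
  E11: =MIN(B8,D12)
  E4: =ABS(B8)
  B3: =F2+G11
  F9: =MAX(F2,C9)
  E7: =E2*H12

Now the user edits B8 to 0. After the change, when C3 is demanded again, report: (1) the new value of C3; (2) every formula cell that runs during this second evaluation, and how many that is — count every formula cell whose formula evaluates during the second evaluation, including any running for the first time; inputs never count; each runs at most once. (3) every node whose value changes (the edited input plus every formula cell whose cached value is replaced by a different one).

C3 now evaluates to 8.
Run set: A5, B1, B3, B5, C6, C9, D7, D9, D10, E3, E11, G2, G5, G7, G11, H3, H10, H12 (18 run).
Changed values: B3, B8, E11, G11, H12.
The important point: the flipped condition pulls in fresh nodes; A5, C6, C9, D9, D10, E3, G2, G5, H3, H10 run for the first time.

Initial pass — values computed on the first demand:
  C5 = MIN(5, -8) = -8
  B1 = IF(B8=0: B8=2 -> else branch C5) = -8
  E11 = MIN(2, 5) = 2
  F2 = -(-8) = 8
  F8 = -8 - -8 = 0
  B5 = MIN(0, 2) = 0
  G11 = IF(B8=0: B8=2 -> else branch D12) = 5
  B3 = 8 + 5 = 13
  D7 = MIN(13, 0) = 0
  H12 = 2 - -8 = 10
  G7 = MIN(-8, 10) = -8
  C3 = 0 - -8 = 8

Second demand — change propagation:
  B1: re-runs because B8 2->0; new result -8 (unchanged).
  C9: newly demanded (no cache) — executes and yields 0.
  E11: re-runs because B8 2->0; new result 0.
  B5: re-runs because E11 2->0; new result 0 (unchanged).
  G5: newly demanded (no cache) — executes and yields 0.
  H12: re-runs because B8 2->0; new result 8.
  G7: re-runs because H12 10->8; new result -8 (unchanged).
  G2: newly demanded (no cache) — executes and yields -64.
  A5: newly demanded (no cache) — executes and yields -64.
  E3: newly demanded (no cache) — executes and yields 0.
  D9: newly demanded (no cache) — executes and yields 0.
  H10: newly demanded (no cache) — executes and yields 0.
  C6: newly demanded (no cache) — executes and yields 0.
  H3: newly demanded (no cache) — executes and yields 0.
  D10: newly demanded (no cache) — executes and yields 0.
  G11: re-runs because B8 2->0; new result 0.
  B3: re-runs because G11 5->0; new result 8.
  D7: re-runs because B3 13->8; new result 0 (unchanged).
  C3: re-examined; everything it read last time is the same (D7 unchanged, G7 unchanged) — cache 8 kept, no run.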